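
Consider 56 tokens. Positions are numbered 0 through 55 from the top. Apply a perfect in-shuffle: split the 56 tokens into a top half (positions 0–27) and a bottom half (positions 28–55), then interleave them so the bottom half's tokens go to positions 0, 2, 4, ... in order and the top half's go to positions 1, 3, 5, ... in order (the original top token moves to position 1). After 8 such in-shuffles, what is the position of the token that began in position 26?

14

Track the token's position through each in-shuffle:
26 → 53 → 50 → 44 → 32 → 8 → 17 → 35 → 14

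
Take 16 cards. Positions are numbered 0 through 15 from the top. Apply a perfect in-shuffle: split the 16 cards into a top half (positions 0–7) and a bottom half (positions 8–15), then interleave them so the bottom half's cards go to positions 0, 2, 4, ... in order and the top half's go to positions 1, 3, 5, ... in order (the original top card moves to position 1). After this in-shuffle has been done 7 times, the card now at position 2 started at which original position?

Work backwards from position 2, undoing one in-shuffle at a time:
2 ← 9 ← 4 ← 10 ← 13 ← 6 ← 11 ← 5
So the card now at position 2 started at position 5.

5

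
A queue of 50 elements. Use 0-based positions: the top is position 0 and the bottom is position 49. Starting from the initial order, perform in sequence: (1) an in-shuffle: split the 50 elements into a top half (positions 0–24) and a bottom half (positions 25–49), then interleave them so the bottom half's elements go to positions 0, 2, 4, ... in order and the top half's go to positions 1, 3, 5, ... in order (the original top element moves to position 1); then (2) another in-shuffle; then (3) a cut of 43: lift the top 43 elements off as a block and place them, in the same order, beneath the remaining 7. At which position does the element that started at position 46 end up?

41

Track the element from position 46 forward through each operation:
  after op 1 (in-shuffle): 46 → 42
  after op 2 (in-shuffle): 42 → 34
  after op 3 (cut 43): 34 → 41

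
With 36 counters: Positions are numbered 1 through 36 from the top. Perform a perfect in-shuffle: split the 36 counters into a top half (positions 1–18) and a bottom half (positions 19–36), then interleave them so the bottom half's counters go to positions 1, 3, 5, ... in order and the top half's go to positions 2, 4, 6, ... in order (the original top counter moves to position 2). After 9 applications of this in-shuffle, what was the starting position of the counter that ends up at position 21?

Work backwards from position 21, undoing one in-shuffle at a time:
21 ← 29 ← 33 ← 35 ← 36 ← 18 ← 9 ← 23 ← 30 ← 15
So the counter now at position 21 started at position 15.

15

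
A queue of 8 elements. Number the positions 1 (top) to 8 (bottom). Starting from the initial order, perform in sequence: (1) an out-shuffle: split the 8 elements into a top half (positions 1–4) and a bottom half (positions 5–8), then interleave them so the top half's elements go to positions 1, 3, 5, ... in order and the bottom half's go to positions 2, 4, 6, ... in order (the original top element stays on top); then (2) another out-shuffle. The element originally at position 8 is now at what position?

8

Track the element from position 8 forward through each operation:
  after op 1 (out-shuffle): 8 → 8
  after op 2 (out-shuffle): 8 → 8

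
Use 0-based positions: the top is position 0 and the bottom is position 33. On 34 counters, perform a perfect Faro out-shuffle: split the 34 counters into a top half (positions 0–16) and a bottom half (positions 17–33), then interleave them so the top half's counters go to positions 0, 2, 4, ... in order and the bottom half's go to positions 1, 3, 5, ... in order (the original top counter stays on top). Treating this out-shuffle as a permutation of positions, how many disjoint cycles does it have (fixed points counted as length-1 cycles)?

6

Trace each unvisited position around until it returns:
(0) (1 2 4 8 16 32 31 29 25 17) (3 6 12 24 15 30 27 21 9 18) (5 10 20 7 14 28 23 13 26 19) (11 22) (33)
6 cycles in total.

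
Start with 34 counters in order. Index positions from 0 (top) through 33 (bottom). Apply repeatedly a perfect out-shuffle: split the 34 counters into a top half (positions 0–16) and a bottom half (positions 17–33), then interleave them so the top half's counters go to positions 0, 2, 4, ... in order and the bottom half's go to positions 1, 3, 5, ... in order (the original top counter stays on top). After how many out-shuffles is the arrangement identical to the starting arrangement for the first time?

The out-shuffle permutes the 34 positions with cycle lengths [1, 1, 2, 10, 10, 10].
Every counter is home exactly when every cycle has completed a whole number of laps, i.e. after lcm(1, 2, 10) = 10 out-shuffles.

10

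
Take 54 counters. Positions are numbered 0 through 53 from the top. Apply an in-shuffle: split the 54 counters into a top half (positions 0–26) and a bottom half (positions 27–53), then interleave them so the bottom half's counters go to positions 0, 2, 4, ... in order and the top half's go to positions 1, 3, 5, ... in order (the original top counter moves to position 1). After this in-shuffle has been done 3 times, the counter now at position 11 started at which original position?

Work backwards from position 11, undoing one in-shuffle at a time:
11 ← 5 ← 2 ← 28
So the counter now at position 11 started at position 28.

28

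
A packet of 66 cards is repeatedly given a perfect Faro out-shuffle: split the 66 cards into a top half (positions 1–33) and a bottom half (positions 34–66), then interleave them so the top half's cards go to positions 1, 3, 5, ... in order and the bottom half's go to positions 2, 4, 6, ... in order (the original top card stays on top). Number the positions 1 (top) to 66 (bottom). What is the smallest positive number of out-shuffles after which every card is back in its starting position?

12

The out-shuffle permutes the 66 positions with cycle lengths [1, 1, 4, 12, 12, 12, 12, 12].
Every card is home exactly when every cycle has completed a whole number of laps, i.e. after lcm(1, 4, 12) = 12 out-shuffles.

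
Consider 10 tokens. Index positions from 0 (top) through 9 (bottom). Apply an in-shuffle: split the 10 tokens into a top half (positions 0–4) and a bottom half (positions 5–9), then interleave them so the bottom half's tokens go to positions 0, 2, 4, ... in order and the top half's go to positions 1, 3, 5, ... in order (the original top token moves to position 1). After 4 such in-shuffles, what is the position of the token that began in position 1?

9

Track the token's position through each in-shuffle:
1 → 3 → 7 → 4 → 9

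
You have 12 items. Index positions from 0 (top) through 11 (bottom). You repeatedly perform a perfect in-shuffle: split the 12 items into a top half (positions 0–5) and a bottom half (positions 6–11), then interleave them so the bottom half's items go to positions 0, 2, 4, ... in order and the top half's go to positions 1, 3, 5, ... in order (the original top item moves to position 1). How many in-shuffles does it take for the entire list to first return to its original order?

The in-shuffle permutes the 12 positions with cycle lengths [12].
Every item is home exactly when every cycle has completed a whole number of laps, i.e. after lcm(12) = 12 in-shuffles.

12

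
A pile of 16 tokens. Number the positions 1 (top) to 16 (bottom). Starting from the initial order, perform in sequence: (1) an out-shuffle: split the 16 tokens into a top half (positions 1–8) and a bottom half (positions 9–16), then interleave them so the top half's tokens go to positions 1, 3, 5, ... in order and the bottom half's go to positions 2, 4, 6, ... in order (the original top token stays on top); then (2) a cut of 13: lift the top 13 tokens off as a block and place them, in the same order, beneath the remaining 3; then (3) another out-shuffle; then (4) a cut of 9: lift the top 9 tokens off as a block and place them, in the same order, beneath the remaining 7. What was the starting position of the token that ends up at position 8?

15

Undo the operations in reverse order, starting from position 8:
  undo op 4 (cut 9): 8 ← 1
  undo op 3 (out-shuffle, from top half): 1 ← 1
  undo op 2 (cut 13): 1 ← 14
  undo op 1 (out-shuffle, from bottom half): 14 ← 15
So the token at position 8 came from original position 15.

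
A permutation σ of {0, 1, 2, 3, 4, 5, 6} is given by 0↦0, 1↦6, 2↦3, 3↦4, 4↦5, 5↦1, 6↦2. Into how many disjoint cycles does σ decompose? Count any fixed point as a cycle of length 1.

Cycle decomposition: (0) (1 6 2 3 4 5).
2 cycles.

2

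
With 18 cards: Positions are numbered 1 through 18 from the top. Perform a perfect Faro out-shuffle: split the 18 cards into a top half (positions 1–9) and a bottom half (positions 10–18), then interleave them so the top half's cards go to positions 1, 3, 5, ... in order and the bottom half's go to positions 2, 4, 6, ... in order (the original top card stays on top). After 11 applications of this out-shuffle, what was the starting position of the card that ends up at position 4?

Work backwards from position 4, undoing one out-shuffle at a time:
4 ← 11 ← 6 ← 12 ← 15 ← 8 ← 13 ← 7 ← 4 ← 11 ← 6 ← 12
So the card now at position 4 started at position 12.

12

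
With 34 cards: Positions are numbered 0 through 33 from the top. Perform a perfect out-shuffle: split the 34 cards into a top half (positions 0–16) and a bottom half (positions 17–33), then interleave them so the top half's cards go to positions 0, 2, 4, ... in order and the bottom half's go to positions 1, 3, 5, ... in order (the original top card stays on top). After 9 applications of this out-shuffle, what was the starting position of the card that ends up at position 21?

Work backwards from position 21, undoing one out-shuffle at a time:
21 ← 27 ← 30 ← 15 ← 24 ← 12 ← 6 ← 3 ← 18 ← 9
So the card now at position 21 started at position 9.

9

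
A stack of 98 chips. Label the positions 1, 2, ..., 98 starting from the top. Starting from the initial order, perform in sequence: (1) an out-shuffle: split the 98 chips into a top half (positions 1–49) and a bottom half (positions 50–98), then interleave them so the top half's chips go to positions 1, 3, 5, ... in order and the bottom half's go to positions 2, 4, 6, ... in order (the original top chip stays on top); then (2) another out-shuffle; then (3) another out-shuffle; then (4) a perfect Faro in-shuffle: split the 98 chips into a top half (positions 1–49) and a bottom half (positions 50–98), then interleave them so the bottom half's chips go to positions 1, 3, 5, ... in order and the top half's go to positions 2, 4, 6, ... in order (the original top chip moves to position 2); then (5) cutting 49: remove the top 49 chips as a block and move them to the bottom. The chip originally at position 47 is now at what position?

Track the chip from position 47 forward through each operation:
  after op 1 (out-shuffle): 47 → 93
  after op 2 (out-shuffle): 93 → 88
  after op 3 (out-shuffle): 88 → 78
  after op 4 (in-shuffle): 78 → 57
  after op 5 (cut 49): 57 → 8

8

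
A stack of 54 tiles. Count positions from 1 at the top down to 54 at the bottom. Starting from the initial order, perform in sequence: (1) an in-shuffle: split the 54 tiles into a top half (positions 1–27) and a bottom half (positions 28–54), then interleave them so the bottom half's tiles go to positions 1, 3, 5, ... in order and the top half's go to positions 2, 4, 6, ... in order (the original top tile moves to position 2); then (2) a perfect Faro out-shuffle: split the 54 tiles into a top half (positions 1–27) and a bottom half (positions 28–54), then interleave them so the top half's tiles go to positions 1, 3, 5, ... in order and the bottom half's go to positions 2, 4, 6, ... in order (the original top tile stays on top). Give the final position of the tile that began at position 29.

5

Track the tile from position 29 forward through each operation:
  after op 1 (in-shuffle): 29 → 3
  after op 2 (out-shuffle): 3 → 5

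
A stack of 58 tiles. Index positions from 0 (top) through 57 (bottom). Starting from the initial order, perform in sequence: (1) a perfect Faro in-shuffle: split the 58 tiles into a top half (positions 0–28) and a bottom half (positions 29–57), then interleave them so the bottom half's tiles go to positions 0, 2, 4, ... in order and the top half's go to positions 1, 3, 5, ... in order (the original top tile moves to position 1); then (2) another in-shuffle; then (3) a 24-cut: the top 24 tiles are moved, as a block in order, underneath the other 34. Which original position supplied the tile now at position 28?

27

Undo the operations in reverse order, starting from position 28:
  undo op 3 (cut 24): 28 ← 52
  undo op 2 (in-shuffle, from bottom half): 52 ← 55
  undo op 1 (in-shuffle, from top half): 55 ← 27
So the tile at position 28 came from original position 27.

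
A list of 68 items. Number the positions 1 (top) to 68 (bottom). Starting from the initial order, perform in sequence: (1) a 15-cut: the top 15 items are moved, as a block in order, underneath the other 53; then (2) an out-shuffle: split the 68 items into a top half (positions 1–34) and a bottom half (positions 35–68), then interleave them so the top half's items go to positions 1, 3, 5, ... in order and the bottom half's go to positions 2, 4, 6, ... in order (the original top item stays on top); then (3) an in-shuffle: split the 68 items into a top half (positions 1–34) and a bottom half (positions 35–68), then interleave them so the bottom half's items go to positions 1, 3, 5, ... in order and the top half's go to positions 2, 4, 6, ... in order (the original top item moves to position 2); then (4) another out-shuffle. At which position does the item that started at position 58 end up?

4

Track the item from position 58 forward through each operation:
  after op 1 (cut 15): 58 → 43
  after op 2 (out-shuffle): 43 → 18
  after op 3 (in-shuffle): 18 → 36
  after op 4 (out-shuffle): 36 → 4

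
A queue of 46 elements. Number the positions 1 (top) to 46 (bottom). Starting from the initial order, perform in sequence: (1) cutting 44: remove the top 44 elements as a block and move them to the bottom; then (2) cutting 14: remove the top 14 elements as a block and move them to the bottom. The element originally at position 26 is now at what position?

Track the element from position 26 forward through each operation:
  after op 1 (cut 44): 26 → 28
  after op 2 (cut 14): 28 → 14

14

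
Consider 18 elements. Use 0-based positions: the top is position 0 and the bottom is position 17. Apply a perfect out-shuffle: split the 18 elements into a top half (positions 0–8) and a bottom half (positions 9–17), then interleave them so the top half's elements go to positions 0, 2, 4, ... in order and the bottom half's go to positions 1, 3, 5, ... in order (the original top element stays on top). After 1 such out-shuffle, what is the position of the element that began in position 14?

11

Track the element's position through each out-shuffle:
14 → 11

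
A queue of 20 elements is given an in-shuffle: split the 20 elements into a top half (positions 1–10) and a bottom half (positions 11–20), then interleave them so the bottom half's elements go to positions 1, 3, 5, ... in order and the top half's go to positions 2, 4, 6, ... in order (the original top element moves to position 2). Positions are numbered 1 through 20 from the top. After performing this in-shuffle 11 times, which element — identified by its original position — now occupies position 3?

Work backwards from position 3, undoing one in-shuffle at a time:
3 ← 12 ← 6 ← 3 ← 12 ← 6 ← 3 ← 12 ← 6 ← 3 ← 12 ← 6
So the element now at position 3 started at position 6.

6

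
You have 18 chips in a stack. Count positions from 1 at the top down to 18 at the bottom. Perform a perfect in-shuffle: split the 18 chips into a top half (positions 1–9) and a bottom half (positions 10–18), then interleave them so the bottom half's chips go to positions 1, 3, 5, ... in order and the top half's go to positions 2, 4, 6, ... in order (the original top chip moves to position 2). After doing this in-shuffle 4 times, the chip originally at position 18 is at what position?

Track the chip's position through each in-shuffle:
18 → 17 → 15 → 11 → 3

3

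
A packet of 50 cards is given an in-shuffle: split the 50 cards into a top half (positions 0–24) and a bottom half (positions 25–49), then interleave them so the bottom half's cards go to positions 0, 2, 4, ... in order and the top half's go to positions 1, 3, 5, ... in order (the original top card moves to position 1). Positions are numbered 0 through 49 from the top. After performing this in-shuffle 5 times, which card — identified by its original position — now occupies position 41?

29

Work backwards from position 41, undoing one in-shuffle at a time:
41 ← 20 ← 35 ← 17 ← 8 ← 29
So the card now at position 41 started at position 29.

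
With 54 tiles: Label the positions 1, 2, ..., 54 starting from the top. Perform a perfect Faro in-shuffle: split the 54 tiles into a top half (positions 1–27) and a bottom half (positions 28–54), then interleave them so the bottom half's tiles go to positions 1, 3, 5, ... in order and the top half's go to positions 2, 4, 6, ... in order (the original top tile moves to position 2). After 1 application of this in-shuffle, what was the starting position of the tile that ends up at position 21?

38

Work backwards from position 21, undoing one in-shuffle at a time:
21 ← 38
So the tile now at position 21 started at position 38.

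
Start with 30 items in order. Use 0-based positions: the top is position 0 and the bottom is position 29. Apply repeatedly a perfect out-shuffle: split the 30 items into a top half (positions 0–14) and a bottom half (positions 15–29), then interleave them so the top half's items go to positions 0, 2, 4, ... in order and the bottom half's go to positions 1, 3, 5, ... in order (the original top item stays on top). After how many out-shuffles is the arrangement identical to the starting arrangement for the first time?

28

The out-shuffle permutes the 30 positions with cycle lengths [1, 1, 28].
Every item is home exactly when every cycle has completed a whole number of laps, i.e. after lcm(1, 28) = 28 out-shuffles.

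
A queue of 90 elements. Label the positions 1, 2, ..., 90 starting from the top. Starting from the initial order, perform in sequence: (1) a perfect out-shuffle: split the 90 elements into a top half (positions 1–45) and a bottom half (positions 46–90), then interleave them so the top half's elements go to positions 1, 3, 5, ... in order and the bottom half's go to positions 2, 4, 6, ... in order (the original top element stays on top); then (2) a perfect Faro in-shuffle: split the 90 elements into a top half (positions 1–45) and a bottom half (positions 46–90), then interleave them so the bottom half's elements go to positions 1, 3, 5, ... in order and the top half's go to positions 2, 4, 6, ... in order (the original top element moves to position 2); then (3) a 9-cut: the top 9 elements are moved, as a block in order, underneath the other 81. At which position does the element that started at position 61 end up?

55

Track the element from position 61 forward through each operation:
  after op 1 (out-shuffle): 61 → 32
  after op 2 (in-shuffle): 32 → 64
  after op 3 (cut 9): 64 → 55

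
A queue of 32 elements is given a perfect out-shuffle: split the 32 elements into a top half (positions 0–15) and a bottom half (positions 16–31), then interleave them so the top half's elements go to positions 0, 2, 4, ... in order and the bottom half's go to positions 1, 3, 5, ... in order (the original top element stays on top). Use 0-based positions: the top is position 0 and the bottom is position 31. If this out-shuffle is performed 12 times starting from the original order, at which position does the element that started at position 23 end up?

Track the element's position through each out-shuffle:
23 → 15 → 30 → 29 → 27 → 23 → 15 → 30 → 29 → 27 → 23 → 15 → 30

30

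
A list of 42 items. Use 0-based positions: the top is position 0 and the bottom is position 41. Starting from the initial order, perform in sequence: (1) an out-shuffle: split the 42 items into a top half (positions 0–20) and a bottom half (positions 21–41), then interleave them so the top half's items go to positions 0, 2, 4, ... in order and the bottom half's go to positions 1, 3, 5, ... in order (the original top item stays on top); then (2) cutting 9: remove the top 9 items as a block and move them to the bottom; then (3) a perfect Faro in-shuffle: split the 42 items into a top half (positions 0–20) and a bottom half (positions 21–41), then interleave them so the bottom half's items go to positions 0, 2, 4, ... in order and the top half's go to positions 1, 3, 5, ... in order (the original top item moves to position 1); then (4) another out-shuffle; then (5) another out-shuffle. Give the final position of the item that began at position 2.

5

Track the item from position 2 forward through each operation:
  after op 1 (out-shuffle): 2 → 4
  after op 2 (cut 9): 4 → 37
  after op 3 (in-shuffle): 37 → 32
  after op 4 (out-shuffle): 32 → 23
  after op 5 (out-shuffle): 23 → 5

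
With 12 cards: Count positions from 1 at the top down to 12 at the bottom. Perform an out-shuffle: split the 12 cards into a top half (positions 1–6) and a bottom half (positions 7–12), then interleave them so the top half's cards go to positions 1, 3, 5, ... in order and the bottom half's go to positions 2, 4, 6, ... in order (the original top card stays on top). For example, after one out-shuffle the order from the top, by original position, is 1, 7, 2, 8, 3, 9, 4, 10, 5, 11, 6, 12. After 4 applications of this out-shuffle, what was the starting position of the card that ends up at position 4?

6

Work backwards from position 4, undoing one out-shuffle at a time:
4 ← 8 ← 10 ← 11 ← 6
So the card now at position 4 started at position 6.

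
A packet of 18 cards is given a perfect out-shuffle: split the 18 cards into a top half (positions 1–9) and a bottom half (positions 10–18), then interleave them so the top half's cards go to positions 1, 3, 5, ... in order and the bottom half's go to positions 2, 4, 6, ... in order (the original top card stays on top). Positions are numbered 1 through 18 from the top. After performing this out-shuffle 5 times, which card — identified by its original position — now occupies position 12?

4

Work backwards from position 12, undoing one out-shuffle at a time:
12 ← 15 ← 8 ← 13 ← 7 ← 4
So the card now at position 12 started at position 4.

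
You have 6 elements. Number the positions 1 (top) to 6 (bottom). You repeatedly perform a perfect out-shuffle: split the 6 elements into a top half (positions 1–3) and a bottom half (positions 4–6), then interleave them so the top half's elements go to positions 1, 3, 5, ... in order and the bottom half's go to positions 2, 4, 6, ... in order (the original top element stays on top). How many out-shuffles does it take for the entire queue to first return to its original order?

The out-shuffle permutes the 6 positions with cycle lengths [1, 1, 4].
Every element is home exactly when every cycle has completed a whole number of laps, i.e. after lcm(1, 4) = 4 out-shuffles.

4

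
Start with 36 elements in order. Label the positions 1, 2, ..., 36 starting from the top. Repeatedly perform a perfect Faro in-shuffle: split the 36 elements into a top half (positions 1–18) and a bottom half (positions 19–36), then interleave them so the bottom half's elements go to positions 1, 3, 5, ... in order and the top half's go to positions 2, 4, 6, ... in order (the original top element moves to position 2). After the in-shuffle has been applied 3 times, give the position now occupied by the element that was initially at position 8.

27

Track the element's position through each in-shuffle:
8 → 16 → 32 → 27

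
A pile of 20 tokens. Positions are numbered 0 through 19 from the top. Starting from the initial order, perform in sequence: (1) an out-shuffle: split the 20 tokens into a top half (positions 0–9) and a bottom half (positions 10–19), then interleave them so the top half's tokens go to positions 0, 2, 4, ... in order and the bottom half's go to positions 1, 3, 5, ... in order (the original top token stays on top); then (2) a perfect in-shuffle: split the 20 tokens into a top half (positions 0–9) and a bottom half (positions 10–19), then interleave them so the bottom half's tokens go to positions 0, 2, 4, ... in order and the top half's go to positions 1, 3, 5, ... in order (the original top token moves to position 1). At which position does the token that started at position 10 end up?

Track the token from position 10 forward through each operation:
  after op 1 (out-shuffle): 10 → 1
  after op 2 (in-shuffle): 1 → 3

3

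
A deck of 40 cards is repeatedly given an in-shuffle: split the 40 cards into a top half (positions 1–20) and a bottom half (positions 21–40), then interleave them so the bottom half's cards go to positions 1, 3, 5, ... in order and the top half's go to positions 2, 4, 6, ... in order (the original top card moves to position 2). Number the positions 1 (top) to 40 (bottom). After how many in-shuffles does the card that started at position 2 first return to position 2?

20

Follow position 2 under repeated in-shuffles:
2 → 4 → 8 → 16 → 32 → 23 → 5 → 10 → 20 → 40 → 39 → 37 → 33 → 25 → 9 → 18 → 36 → 31 → 21 → 1 → 2
It first returns after 20 in-shuffles.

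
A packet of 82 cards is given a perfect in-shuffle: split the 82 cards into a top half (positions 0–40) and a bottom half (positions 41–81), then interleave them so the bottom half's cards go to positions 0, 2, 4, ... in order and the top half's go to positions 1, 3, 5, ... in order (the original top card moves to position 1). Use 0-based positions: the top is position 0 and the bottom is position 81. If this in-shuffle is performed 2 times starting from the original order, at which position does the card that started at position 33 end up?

52

Track the card's position through each in-shuffle:
33 → 67 → 52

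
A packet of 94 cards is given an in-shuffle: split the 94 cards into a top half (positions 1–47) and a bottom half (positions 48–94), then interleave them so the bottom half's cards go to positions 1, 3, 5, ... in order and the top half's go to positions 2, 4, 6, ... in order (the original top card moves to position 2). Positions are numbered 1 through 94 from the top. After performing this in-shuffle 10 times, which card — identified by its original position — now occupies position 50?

70

Work backwards from position 50, undoing one in-shuffle at a time:
50 ← 25 ← 60 ← 30 ← 15 ← 55 ← 75 ← 85 ← 90 ← 45 ← 70
So the card now at position 50 started at position 70.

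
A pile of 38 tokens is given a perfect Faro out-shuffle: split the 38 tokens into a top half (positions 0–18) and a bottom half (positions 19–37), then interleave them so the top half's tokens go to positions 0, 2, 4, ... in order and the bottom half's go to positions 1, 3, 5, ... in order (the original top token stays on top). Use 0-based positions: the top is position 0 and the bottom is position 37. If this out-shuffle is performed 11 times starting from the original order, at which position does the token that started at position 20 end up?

Track the token's position through each out-shuffle:
20 → 3 → 6 → 12 → 24 → 11 → 22 → 7 → 14 → 28 → 19 → 1

1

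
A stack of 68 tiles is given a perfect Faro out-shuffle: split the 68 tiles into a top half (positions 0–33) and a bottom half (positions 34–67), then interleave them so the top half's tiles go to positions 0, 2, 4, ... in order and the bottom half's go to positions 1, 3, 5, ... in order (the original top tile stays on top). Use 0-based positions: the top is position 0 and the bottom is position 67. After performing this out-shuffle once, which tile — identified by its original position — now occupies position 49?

58

Work backwards from position 49, undoing one out-shuffle at a time:
49 ← 58
So the tile now at position 49 started at position 58.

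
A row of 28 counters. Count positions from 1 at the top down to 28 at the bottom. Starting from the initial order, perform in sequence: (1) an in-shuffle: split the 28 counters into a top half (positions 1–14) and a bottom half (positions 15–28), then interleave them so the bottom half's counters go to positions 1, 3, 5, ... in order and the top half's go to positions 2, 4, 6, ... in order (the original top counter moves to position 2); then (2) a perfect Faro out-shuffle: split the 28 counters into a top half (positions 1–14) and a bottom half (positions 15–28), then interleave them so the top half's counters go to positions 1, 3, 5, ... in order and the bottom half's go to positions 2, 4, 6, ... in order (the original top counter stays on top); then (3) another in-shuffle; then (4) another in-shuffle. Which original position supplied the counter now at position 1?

27

Undo the operations in reverse order, starting from position 1:
  undo op 4 (in-shuffle, from bottom half): 1 ← 15
  undo op 3 (in-shuffle, from bottom half): 15 ← 22
  undo op 2 (out-shuffle, from bottom half): 22 ← 25
  undo op 1 (in-shuffle, from bottom half): 25 ← 27
So the counter at position 1 came from original position 27.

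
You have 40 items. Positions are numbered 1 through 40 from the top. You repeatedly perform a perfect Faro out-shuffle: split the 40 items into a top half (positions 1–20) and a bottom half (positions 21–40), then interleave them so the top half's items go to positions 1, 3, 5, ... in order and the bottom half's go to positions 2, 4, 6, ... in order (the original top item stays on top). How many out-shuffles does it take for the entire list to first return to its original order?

The out-shuffle permutes the 40 positions with cycle lengths [1, 1, 2, 12, 12, 12].
Every item is home exactly when every cycle has completed a whole number of laps, i.e. after lcm(1, 2, 12) = 12 out-shuffles.

12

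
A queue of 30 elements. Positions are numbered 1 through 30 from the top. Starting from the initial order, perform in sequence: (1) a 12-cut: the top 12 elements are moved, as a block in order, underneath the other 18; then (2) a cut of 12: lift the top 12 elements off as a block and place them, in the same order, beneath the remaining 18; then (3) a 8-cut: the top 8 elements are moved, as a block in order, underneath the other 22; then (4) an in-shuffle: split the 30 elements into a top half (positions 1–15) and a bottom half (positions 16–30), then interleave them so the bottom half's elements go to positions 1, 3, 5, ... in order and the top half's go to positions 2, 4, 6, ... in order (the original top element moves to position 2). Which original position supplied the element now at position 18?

Undo the operations in reverse order, starting from position 18:
  undo op 4 (in-shuffle, from top half): 18 ← 9
  undo op 3 (cut 8): 9 ← 17
  undo op 2 (cut 12): 17 ← 29
  undo op 1 (cut 12): 29 ← 11
So the element at position 18 came from original position 11.

11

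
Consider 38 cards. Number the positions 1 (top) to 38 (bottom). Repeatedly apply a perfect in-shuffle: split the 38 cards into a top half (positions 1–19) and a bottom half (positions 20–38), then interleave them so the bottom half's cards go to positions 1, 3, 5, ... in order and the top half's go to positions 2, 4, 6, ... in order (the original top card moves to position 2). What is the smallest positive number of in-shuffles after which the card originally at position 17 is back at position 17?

12

Follow position 17 under repeated in-shuffles:
17 → 34 → 29 → 19 → 38 → 37 → 35 → 31 → 23 → 7 → 14 → 28 → 17
It first returns after 12 in-shuffles.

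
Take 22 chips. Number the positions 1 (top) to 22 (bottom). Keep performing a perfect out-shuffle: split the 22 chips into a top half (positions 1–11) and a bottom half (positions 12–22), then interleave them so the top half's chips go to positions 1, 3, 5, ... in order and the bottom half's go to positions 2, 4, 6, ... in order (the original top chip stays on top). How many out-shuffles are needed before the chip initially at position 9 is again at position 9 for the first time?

Follow position 9 under repeated out-shuffles:
9 → 17 → 12 → 2 → 3 → 5 → 9
It first returns after 6 out-shuffles.

6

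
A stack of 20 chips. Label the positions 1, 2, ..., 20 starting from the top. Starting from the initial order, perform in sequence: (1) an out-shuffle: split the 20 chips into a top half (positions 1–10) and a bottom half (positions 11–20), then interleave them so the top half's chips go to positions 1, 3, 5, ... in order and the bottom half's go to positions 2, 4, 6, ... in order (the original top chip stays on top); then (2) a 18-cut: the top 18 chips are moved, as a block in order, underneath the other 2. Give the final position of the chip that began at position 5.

11

Track the chip from position 5 forward through each operation:
  after op 1 (out-shuffle): 5 → 9
  after op 2 (cut 18): 9 → 11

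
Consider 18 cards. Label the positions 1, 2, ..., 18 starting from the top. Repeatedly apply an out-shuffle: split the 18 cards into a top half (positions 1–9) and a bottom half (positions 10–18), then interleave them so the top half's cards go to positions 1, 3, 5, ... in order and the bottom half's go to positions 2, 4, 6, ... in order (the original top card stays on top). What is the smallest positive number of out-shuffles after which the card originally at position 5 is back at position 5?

Follow position 5 under repeated out-shuffles:
5 → 9 → 17 → 16 → 14 → 10 → 2 → 3 → 5
It first returns after 8 out-shuffles.

8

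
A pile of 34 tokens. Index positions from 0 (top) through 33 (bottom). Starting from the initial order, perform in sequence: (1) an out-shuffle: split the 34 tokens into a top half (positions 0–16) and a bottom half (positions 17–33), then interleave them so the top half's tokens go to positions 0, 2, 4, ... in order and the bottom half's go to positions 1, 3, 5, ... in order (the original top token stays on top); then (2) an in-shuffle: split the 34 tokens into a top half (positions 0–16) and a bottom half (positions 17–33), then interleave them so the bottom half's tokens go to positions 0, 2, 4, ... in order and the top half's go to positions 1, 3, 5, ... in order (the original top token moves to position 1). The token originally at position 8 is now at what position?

33

Track the token from position 8 forward through each operation:
  after op 1 (out-shuffle): 8 → 16
  after op 2 (in-shuffle): 16 → 33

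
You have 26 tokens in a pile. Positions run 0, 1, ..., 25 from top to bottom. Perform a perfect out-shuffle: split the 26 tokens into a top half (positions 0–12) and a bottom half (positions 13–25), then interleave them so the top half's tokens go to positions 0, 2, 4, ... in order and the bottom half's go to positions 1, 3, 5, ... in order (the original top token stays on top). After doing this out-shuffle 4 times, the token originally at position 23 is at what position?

18

Track the token's position through each out-shuffle:
23 → 21 → 17 → 9 → 18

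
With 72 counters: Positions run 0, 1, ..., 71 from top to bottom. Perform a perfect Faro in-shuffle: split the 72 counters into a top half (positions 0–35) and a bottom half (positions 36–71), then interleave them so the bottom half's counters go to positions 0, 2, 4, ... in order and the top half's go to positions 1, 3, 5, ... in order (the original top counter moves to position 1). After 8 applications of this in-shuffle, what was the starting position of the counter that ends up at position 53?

Work backwards from position 53, undoing one in-shuffle at a time:
53 ← 26 ← 49 ← 24 ← 48 ← 60 ← 66 ← 69 ← 34
So the counter now at position 53 started at position 34.

34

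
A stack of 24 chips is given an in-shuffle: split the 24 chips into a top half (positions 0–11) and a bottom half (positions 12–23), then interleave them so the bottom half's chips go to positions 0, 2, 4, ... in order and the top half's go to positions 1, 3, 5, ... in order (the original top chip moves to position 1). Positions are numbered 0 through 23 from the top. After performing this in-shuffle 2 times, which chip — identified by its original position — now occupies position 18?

Work backwards from position 18, undoing one in-shuffle at a time:
18 ← 21 ← 10
So the chip now at position 18 started at position 10.

10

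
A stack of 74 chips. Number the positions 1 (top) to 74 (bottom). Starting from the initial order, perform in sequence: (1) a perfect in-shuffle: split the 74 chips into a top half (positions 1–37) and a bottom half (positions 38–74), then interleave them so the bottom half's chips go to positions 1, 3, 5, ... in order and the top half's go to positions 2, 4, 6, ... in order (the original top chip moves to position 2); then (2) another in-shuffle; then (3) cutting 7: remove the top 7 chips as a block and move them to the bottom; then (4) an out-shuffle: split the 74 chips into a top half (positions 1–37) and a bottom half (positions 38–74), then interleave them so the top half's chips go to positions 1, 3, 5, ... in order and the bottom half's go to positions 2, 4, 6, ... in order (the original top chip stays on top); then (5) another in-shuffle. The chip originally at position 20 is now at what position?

65

Track the chip from position 20 forward through each operation:
  after op 1 (in-shuffle): 20 → 40
  after op 2 (in-shuffle): 40 → 5
  after op 3 (cut 7): 5 → 72
  after op 4 (out-shuffle): 72 → 70
  after op 5 (in-shuffle): 70 → 65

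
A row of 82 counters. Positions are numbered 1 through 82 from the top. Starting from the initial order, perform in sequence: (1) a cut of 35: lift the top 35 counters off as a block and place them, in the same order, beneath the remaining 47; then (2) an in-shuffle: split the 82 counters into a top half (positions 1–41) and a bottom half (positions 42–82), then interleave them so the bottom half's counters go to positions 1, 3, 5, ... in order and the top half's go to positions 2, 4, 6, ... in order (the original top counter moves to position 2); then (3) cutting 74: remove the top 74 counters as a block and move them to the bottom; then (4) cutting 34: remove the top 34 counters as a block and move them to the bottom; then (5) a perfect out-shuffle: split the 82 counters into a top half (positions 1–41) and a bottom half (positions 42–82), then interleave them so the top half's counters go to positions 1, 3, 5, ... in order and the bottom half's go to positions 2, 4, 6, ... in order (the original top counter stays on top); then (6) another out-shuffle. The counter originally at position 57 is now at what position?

69

Track the counter from position 57 forward through each operation:
  after op 1 (cut 35): 57 → 22
  after op 2 (in-shuffle): 22 → 44
  after op 3 (cut 74): 44 → 52
  after op 4 (cut 34): 52 → 18
  after op 5 (out-shuffle): 18 → 35
  after op 6 (out-shuffle): 35 → 69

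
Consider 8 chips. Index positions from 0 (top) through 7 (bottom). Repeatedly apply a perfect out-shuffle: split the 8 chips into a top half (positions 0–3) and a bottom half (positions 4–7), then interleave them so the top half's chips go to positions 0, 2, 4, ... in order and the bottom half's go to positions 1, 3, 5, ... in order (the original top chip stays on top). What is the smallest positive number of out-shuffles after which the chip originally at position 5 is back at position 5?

Follow position 5 under repeated out-shuffles:
5 → 3 → 6 → 5
It first returns after 3 out-shuffles.

3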